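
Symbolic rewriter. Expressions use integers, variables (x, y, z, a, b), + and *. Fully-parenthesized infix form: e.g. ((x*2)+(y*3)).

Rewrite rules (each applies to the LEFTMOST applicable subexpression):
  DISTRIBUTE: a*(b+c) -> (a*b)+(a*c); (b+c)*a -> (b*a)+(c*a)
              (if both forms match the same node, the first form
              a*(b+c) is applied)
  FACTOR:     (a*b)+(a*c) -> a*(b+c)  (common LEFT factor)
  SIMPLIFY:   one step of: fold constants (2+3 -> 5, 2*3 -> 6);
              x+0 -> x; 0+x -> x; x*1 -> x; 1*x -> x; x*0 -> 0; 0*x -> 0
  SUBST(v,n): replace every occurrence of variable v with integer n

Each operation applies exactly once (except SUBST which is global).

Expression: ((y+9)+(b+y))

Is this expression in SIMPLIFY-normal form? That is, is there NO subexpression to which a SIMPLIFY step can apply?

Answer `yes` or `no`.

Answer: yes

Derivation:
Expression: ((y+9)+(b+y))
Scanning for simplifiable subexpressions (pre-order)...
  at root: ((y+9)+(b+y)) (not simplifiable)
  at L: (y+9) (not simplifiable)
  at R: (b+y) (not simplifiable)
Result: no simplifiable subexpression found -> normal form.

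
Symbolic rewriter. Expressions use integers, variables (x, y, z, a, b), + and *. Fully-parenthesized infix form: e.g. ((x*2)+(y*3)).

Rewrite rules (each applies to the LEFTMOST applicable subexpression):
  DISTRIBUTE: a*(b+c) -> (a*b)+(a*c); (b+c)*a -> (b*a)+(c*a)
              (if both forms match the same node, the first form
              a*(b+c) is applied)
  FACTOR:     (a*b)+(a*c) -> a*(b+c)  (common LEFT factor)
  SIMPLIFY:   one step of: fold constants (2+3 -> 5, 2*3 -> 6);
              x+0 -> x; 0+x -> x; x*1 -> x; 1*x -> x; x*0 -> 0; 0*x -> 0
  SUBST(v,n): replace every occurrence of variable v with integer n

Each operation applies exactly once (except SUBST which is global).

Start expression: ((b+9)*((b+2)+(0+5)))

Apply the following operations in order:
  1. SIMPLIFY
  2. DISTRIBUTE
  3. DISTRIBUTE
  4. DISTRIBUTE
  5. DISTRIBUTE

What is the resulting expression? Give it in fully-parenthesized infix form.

Start: ((b+9)*((b+2)+(0+5)))
Apply SIMPLIFY at RR (target: (0+5)): ((b+9)*((b+2)+(0+5))) -> ((b+9)*((b+2)+5))
Apply DISTRIBUTE at root (target: ((b+9)*((b+2)+5))): ((b+9)*((b+2)+5)) -> (((b+9)*(b+2))+((b+9)*5))
Apply DISTRIBUTE at L (target: ((b+9)*(b+2))): (((b+9)*(b+2))+((b+9)*5)) -> ((((b+9)*b)+((b+9)*2))+((b+9)*5))
Apply DISTRIBUTE at LL (target: ((b+9)*b)): ((((b+9)*b)+((b+9)*2))+((b+9)*5)) -> ((((b*b)+(9*b))+((b+9)*2))+((b+9)*5))
Apply DISTRIBUTE at LR (target: ((b+9)*2)): ((((b*b)+(9*b))+((b+9)*2))+((b+9)*5)) -> ((((b*b)+(9*b))+((b*2)+(9*2)))+((b+9)*5))

Answer: ((((b*b)+(9*b))+((b*2)+(9*2)))+((b+9)*5))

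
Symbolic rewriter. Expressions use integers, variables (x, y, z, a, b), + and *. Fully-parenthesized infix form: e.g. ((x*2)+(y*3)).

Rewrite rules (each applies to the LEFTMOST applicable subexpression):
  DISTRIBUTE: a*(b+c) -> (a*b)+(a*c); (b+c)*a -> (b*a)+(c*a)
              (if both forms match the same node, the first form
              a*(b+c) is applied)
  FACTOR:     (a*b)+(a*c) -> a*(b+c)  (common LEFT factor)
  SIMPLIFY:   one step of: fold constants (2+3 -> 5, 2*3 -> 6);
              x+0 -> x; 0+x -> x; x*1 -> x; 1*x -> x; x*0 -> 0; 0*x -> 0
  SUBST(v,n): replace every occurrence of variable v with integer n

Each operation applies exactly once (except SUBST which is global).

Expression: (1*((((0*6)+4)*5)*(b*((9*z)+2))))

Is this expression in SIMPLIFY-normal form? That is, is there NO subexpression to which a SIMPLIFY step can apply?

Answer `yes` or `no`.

Answer: no

Derivation:
Expression: (1*((((0*6)+4)*5)*(b*((9*z)+2))))
Scanning for simplifiable subexpressions (pre-order)...
  at root: (1*((((0*6)+4)*5)*(b*((9*z)+2)))) (SIMPLIFIABLE)
  at R: ((((0*6)+4)*5)*(b*((9*z)+2))) (not simplifiable)
  at RL: (((0*6)+4)*5) (not simplifiable)
  at RLL: ((0*6)+4) (not simplifiable)
  at RLLL: (0*6) (SIMPLIFIABLE)
  at RR: (b*((9*z)+2)) (not simplifiable)
  at RRR: ((9*z)+2) (not simplifiable)
  at RRRL: (9*z) (not simplifiable)
Found simplifiable subexpr at path root: (1*((((0*6)+4)*5)*(b*((9*z)+2))))
One SIMPLIFY step would give: ((((0*6)+4)*5)*(b*((9*z)+2)))
-> NOT in normal form.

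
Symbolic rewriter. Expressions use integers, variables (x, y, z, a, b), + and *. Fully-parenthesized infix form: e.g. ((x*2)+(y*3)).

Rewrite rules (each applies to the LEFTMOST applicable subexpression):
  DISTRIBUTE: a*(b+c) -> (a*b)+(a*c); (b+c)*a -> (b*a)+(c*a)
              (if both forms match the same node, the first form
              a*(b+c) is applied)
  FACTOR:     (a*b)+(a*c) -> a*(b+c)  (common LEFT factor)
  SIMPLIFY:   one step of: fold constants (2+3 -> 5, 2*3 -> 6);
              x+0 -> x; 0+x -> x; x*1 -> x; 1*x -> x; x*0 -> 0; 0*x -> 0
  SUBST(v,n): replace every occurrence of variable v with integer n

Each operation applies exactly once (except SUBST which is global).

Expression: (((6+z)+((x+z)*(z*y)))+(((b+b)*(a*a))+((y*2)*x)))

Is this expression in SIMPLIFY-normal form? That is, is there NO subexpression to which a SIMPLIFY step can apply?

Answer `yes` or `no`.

Answer: yes

Derivation:
Expression: (((6+z)+((x+z)*(z*y)))+(((b+b)*(a*a))+((y*2)*x)))
Scanning for simplifiable subexpressions (pre-order)...
  at root: (((6+z)+((x+z)*(z*y)))+(((b+b)*(a*a))+((y*2)*x))) (not simplifiable)
  at L: ((6+z)+((x+z)*(z*y))) (not simplifiable)
  at LL: (6+z) (not simplifiable)
  at LR: ((x+z)*(z*y)) (not simplifiable)
  at LRL: (x+z) (not simplifiable)
  at LRR: (z*y) (not simplifiable)
  at R: (((b+b)*(a*a))+((y*2)*x)) (not simplifiable)
  at RL: ((b+b)*(a*a)) (not simplifiable)
  at RLL: (b+b) (not simplifiable)
  at RLR: (a*a) (not simplifiable)
  at RR: ((y*2)*x) (not simplifiable)
  at RRL: (y*2) (not simplifiable)
Result: no simplifiable subexpression found -> normal form.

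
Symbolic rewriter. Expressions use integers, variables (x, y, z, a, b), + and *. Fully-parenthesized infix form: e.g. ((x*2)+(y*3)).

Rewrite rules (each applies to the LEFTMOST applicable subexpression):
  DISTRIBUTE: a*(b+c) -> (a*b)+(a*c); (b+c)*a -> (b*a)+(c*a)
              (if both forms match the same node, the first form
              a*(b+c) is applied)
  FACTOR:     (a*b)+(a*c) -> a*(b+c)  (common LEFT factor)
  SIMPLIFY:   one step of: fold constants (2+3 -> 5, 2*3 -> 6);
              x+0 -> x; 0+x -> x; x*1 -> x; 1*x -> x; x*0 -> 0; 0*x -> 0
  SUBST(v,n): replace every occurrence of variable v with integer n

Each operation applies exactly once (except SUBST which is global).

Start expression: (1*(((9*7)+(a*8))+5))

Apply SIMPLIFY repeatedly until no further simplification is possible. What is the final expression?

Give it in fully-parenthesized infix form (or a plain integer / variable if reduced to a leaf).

Answer: ((63+(a*8))+5)

Derivation:
Start: (1*(((9*7)+(a*8))+5))
Step 1: at root: (1*(((9*7)+(a*8))+5)) -> (((9*7)+(a*8))+5); overall: (1*(((9*7)+(a*8))+5)) -> (((9*7)+(a*8))+5)
Step 2: at LL: (9*7) -> 63; overall: (((9*7)+(a*8))+5) -> ((63+(a*8))+5)
Fixed point: ((63+(a*8))+5)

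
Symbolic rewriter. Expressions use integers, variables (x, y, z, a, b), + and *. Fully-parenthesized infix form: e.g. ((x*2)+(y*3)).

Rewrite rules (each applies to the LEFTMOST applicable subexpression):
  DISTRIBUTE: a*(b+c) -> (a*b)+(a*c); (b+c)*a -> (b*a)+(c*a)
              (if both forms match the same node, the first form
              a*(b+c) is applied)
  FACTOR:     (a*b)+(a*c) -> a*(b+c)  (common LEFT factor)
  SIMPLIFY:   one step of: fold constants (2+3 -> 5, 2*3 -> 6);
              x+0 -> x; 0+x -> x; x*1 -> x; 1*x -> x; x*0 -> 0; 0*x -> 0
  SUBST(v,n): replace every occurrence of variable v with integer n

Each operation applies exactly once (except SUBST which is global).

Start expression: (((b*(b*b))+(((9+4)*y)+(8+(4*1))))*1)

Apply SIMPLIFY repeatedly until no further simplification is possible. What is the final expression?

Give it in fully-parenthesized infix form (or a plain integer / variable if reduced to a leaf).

Start: (((b*(b*b))+(((9+4)*y)+(8+(4*1))))*1)
Step 1: at root: (((b*(b*b))+(((9+4)*y)+(8+(4*1))))*1) -> ((b*(b*b))+(((9+4)*y)+(8+(4*1)))); overall: (((b*(b*b))+(((9+4)*y)+(8+(4*1))))*1) -> ((b*(b*b))+(((9+4)*y)+(8+(4*1))))
Step 2: at RLL: (9+4) -> 13; overall: ((b*(b*b))+(((9+4)*y)+(8+(4*1)))) -> ((b*(b*b))+((13*y)+(8+(4*1))))
Step 3: at RRR: (4*1) -> 4; overall: ((b*(b*b))+((13*y)+(8+(4*1)))) -> ((b*(b*b))+((13*y)+(8+4)))
Step 4: at RR: (8+4) -> 12; overall: ((b*(b*b))+((13*y)+(8+4))) -> ((b*(b*b))+((13*y)+12))
Fixed point: ((b*(b*b))+((13*y)+12))

Answer: ((b*(b*b))+((13*y)+12))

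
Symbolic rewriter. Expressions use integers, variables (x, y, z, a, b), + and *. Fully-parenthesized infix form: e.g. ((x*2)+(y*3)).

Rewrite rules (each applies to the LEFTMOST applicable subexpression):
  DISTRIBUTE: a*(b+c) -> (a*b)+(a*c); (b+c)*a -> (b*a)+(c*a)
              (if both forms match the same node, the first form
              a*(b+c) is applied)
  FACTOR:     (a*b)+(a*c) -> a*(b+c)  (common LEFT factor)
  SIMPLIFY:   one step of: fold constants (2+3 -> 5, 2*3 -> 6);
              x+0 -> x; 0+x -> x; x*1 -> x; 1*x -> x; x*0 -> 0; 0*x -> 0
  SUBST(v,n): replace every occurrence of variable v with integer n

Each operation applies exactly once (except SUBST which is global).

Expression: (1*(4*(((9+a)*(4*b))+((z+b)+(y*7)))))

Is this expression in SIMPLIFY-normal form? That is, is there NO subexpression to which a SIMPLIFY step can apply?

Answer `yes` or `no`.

Expression: (1*(4*(((9+a)*(4*b))+((z+b)+(y*7)))))
Scanning for simplifiable subexpressions (pre-order)...
  at root: (1*(4*(((9+a)*(4*b))+((z+b)+(y*7))))) (SIMPLIFIABLE)
  at R: (4*(((9+a)*(4*b))+((z+b)+(y*7)))) (not simplifiable)
  at RR: (((9+a)*(4*b))+((z+b)+(y*7))) (not simplifiable)
  at RRL: ((9+a)*(4*b)) (not simplifiable)
  at RRLL: (9+a) (not simplifiable)
  at RRLR: (4*b) (not simplifiable)
  at RRR: ((z+b)+(y*7)) (not simplifiable)
  at RRRL: (z+b) (not simplifiable)
  at RRRR: (y*7) (not simplifiable)
Found simplifiable subexpr at path root: (1*(4*(((9+a)*(4*b))+((z+b)+(y*7)))))
One SIMPLIFY step would give: (4*(((9+a)*(4*b))+((z+b)+(y*7))))
-> NOT in normal form.

Answer: no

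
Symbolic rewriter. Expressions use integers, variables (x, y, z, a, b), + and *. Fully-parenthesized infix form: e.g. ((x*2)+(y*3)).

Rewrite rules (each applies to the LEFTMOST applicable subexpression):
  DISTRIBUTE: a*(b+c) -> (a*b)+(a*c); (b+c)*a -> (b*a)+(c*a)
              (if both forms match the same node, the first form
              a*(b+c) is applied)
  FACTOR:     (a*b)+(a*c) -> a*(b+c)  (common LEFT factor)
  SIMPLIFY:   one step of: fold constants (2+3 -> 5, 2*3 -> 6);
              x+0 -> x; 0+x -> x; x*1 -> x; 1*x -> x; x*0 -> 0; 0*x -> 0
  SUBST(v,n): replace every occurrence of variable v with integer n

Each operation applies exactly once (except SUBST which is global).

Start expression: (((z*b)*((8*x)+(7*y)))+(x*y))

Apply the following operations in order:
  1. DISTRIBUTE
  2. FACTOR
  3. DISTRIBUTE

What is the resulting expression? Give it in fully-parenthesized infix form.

Start: (((z*b)*((8*x)+(7*y)))+(x*y))
Apply DISTRIBUTE at L (target: ((z*b)*((8*x)+(7*y)))): (((z*b)*((8*x)+(7*y)))+(x*y)) -> ((((z*b)*(8*x))+((z*b)*(7*y)))+(x*y))
Apply FACTOR at L (target: (((z*b)*(8*x))+((z*b)*(7*y)))): ((((z*b)*(8*x))+((z*b)*(7*y)))+(x*y)) -> (((z*b)*((8*x)+(7*y)))+(x*y))
Apply DISTRIBUTE at L (target: ((z*b)*((8*x)+(7*y)))): (((z*b)*((8*x)+(7*y)))+(x*y)) -> ((((z*b)*(8*x))+((z*b)*(7*y)))+(x*y))

Answer: ((((z*b)*(8*x))+((z*b)*(7*y)))+(x*y))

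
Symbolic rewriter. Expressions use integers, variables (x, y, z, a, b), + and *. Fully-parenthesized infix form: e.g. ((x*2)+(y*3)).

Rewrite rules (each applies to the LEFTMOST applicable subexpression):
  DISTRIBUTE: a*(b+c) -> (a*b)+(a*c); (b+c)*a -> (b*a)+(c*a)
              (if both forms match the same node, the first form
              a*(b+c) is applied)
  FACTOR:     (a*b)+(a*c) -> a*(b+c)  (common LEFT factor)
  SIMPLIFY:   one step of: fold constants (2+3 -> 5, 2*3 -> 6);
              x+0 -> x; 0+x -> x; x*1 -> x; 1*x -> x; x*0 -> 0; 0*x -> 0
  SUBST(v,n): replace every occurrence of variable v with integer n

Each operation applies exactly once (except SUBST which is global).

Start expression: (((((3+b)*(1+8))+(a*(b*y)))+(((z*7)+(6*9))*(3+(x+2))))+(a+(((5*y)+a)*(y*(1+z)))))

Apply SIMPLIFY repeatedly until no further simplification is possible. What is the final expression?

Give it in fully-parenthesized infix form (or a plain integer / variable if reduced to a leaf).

Start: (((((3+b)*(1+8))+(a*(b*y)))+(((z*7)+(6*9))*(3+(x+2))))+(a+(((5*y)+a)*(y*(1+z)))))
Step 1: at LLLR: (1+8) -> 9; overall: (((((3+b)*(1+8))+(a*(b*y)))+(((z*7)+(6*9))*(3+(x+2))))+(a+(((5*y)+a)*(y*(1+z))))) -> (((((3+b)*9)+(a*(b*y)))+(((z*7)+(6*9))*(3+(x+2))))+(a+(((5*y)+a)*(y*(1+z)))))
Step 2: at LRLR: (6*9) -> 54; overall: (((((3+b)*9)+(a*(b*y)))+(((z*7)+(6*9))*(3+(x+2))))+(a+(((5*y)+a)*(y*(1+z))))) -> (((((3+b)*9)+(a*(b*y)))+(((z*7)+54)*(3+(x+2))))+(a+(((5*y)+a)*(y*(1+z)))))
Fixed point: (((((3+b)*9)+(a*(b*y)))+(((z*7)+54)*(3+(x+2))))+(a+(((5*y)+a)*(y*(1+z)))))

Answer: (((((3+b)*9)+(a*(b*y)))+(((z*7)+54)*(3+(x+2))))+(a+(((5*y)+a)*(y*(1+z)))))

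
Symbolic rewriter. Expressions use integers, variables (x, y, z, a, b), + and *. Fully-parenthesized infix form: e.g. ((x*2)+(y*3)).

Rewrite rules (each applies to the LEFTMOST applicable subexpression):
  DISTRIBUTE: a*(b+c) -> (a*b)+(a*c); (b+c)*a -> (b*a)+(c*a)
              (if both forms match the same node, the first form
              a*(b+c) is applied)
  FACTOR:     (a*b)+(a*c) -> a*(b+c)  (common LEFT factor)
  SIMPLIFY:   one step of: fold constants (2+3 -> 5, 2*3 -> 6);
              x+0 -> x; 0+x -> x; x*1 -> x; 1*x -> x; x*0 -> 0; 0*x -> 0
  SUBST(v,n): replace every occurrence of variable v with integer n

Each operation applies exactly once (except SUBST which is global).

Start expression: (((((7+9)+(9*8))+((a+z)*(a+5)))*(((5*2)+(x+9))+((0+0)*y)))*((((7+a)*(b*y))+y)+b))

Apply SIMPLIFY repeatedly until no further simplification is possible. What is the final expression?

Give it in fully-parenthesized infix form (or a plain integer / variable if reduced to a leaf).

Answer: (((88+((a+z)*(a+5)))*(10+(x+9)))*((((7+a)*(b*y))+y)+b))

Derivation:
Start: (((((7+9)+(9*8))+((a+z)*(a+5)))*(((5*2)+(x+9))+((0+0)*y)))*((((7+a)*(b*y))+y)+b))
Step 1: at LLLL: (7+9) -> 16; overall: (((((7+9)+(9*8))+((a+z)*(a+5)))*(((5*2)+(x+9))+((0+0)*y)))*((((7+a)*(b*y))+y)+b)) -> ((((16+(9*8))+((a+z)*(a+5)))*(((5*2)+(x+9))+((0+0)*y)))*((((7+a)*(b*y))+y)+b))
Step 2: at LLLR: (9*8) -> 72; overall: ((((16+(9*8))+((a+z)*(a+5)))*(((5*2)+(x+9))+((0+0)*y)))*((((7+a)*(b*y))+y)+b)) -> ((((16+72)+((a+z)*(a+5)))*(((5*2)+(x+9))+((0+0)*y)))*((((7+a)*(b*y))+y)+b))
Step 3: at LLL: (16+72) -> 88; overall: ((((16+72)+((a+z)*(a+5)))*(((5*2)+(x+9))+((0+0)*y)))*((((7+a)*(b*y))+y)+b)) -> (((88+((a+z)*(a+5)))*(((5*2)+(x+9))+((0+0)*y)))*((((7+a)*(b*y))+y)+b))
Step 4: at LRLL: (5*2) -> 10; overall: (((88+((a+z)*(a+5)))*(((5*2)+(x+9))+((0+0)*y)))*((((7+a)*(b*y))+y)+b)) -> (((88+((a+z)*(a+5)))*((10+(x+9))+((0+0)*y)))*((((7+a)*(b*y))+y)+b))
Step 5: at LRRL: (0+0) -> 0; overall: (((88+((a+z)*(a+5)))*((10+(x+9))+((0+0)*y)))*((((7+a)*(b*y))+y)+b)) -> (((88+((a+z)*(a+5)))*((10+(x+9))+(0*y)))*((((7+a)*(b*y))+y)+b))
Step 6: at LRR: (0*y) -> 0; overall: (((88+((a+z)*(a+5)))*((10+(x+9))+(0*y)))*((((7+a)*(b*y))+y)+b)) -> (((88+((a+z)*(a+5)))*((10+(x+9))+0))*((((7+a)*(b*y))+y)+b))
Step 7: at LR: ((10+(x+9))+0) -> (10+(x+9)); overall: (((88+((a+z)*(a+5)))*((10+(x+9))+0))*((((7+a)*(b*y))+y)+b)) -> (((88+((a+z)*(a+5)))*(10+(x+9)))*((((7+a)*(b*y))+y)+b))
Fixed point: (((88+((a+z)*(a+5)))*(10+(x+9)))*((((7+a)*(b*y))+y)+b))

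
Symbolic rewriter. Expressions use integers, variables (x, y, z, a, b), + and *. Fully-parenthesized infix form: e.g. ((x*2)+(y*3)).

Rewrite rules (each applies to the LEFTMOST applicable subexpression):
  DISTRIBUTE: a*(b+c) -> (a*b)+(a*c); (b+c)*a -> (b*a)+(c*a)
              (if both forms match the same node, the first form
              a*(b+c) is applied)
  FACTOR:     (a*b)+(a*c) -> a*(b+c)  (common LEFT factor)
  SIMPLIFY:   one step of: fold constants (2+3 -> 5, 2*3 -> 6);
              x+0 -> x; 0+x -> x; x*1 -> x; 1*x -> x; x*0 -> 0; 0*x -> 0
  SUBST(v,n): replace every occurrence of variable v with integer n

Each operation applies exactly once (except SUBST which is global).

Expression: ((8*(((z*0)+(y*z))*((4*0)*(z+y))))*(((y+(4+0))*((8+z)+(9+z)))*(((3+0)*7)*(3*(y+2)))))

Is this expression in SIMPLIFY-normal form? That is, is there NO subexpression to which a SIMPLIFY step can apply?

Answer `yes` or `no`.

Answer: no

Derivation:
Expression: ((8*(((z*0)+(y*z))*((4*0)*(z+y))))*(((y+(4+0))*((8+z)+(9+z)))*(((3+0)*7)*(3*(y+2)))))
Scanning for simplifiable subexpressions (pre-order)...
  at root: ((8*(((z*0)+(y*z))*((4*0)*(z+y))))*(((y+(4+0))*((8+z)+(9+z)))*(((3+0)*7)*(3*(y+2))))) (not simplifiable)
  at L: (8*(((z*0)+(y*z))*((4*0)*(z+y)))) (not simplifiable)
  at LR: (((z*0)+(y*z))*((4*0)*(z+y))) (not simplifiable)
  at LRL: ((z*0)+(y*z)) (not simplifiable)
  at LRLL: (z*0) (SIMPLIFIABLE)
  at LRLR: (y*z) (not simplifiable)
  at LRR: ((4*0)*(z+y)) (not simplifiable)
  at LRRL: (4*0) (SIMPLIFIABLE)
  at LRRR: (z+y) (not simplifiable)
  at R: (((y+(4+0))*((8+z)+(9+z)))*(((3+0)*7)*(3*(y+2)))) (not simplifiable)
  at RL: ((y+(4+0))*((8+z)+(9+z))) (not simplifiable)
  at RLL: (y+(4+0)) (not simplifiable)
  at RLLR: (4+0) (SIMPLIFIABLE)
  at RLR: ((8+z)+(9+z)) (not simplifiable)
  at RLRL: (8+z) (not simplifiable)
  at RLRR: (9+z) (not simplifiable)
  at RR: (((3+0)*7)*(3*(y+2))) (not simplifiable)
  at RRL: ((3+0)*7) (not simplifiable)
  at RRLL: (3+0) (SIMPLIFIABLE)
  at RRR: (3*(y+2)) (not simplifiable)
  at RRRR: (y+2) (not simplifiable)
Found simplifiable subexpr at path LRLL: (z*0)
One SIMPLIFY step would give: ((8*((0+(y*z))*((4*0)*(z+y))))*(((y+(4+0))*((8+z)+(9+z)))*(((3+0)*7)*(3*(y+2)))))
-> NOT in normal form.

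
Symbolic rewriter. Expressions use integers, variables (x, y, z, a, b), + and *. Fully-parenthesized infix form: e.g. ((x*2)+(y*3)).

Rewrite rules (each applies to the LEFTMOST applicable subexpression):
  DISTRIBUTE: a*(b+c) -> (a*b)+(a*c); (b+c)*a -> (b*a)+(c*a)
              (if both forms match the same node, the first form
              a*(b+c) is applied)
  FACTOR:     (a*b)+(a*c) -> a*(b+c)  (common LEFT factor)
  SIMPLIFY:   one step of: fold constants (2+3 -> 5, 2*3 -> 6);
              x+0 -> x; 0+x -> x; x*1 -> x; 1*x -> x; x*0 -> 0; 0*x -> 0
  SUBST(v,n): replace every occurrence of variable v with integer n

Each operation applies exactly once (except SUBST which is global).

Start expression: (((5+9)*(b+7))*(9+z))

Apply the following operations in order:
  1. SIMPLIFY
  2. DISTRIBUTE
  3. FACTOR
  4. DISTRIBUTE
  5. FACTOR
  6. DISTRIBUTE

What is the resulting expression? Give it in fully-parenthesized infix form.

Start: (((5+9)*(b+7))*(9+z))
Apply SIMPLIFY at LL (target: (5+9)): (((5+9)*(b+7))*(9+z)) -> ((14*(b+7))*(9+z))
Apply DISTRIBUTE at root (target: ((14*(b+7))*(9+z))): ((14*(b+7))*(9+z)) -> (((14*(b+7))*9)+((14*(b+7))*z))
Apply FACTOR at root (target: (((14*(b+7))*9)+((14*(b+7))*z))): (((14*(b+7))*9)+((14*(b+7))*z)) -> ((14*(b+7))*(9+z))
Apply DISTRIBUTE at root (target: ((14*(b+7))*(9+z))): ((14*(b+7))*(9+z)) -> (((14*(b+7))*9)+((14*(b+7))*z))
Apply FACTOR at root (target: (((14*(b+7))*9)+((14*(b+7))*z))): (((14*(b+7))*9)+((14*(b+7))*z)) -> ((14*(b+7))*(9+z))
Apply DISTRIBUTE at root (target: ((14*(b+7))*(9+z))): ((14*(b+7))*(9+z)) -> (((14*(b+7))*9)+((14*(b+7))*z))

Answer: (((14*(b+7))*9)+((14*(b+7))*z))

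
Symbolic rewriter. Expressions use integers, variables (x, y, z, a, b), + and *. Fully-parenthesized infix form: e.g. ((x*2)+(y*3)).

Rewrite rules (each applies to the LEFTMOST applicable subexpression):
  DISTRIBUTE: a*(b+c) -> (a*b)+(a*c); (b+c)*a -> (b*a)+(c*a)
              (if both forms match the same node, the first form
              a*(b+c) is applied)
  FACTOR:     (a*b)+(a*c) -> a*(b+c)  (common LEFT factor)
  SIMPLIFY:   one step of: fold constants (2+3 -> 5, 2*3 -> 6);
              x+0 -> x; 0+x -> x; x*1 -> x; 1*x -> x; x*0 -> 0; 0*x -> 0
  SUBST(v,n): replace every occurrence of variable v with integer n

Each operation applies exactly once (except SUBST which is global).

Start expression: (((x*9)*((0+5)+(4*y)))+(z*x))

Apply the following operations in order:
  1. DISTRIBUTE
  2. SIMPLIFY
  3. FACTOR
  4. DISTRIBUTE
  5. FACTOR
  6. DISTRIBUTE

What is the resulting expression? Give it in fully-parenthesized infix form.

Answer: ((((x*9)*5)+((x*9)*(4*y)))+(z*x))

Derivation:
Start: (((x*9)*((0+5)+(4*y)))+(z*x))
Apply DISTRIBUTE at L (target: ((x*9)*((0+5)+(4*y)))): (((x*9)*((0+5)+(4*y)))+(z*x)) -> ((((x*9)*(0+5))+((x*9)*(4*y)))+(z*x))
Apply SIMPLIFY at LLR (target: (0+5)): ((((x*9)*(0+5))+((x*9)*(4*y)))+(z*x)) -> ((((x*9)*5)+((x*9)*(4*y)))+(z*x))
Apply FACTOR at L (target: (((x*9)*5)+((x*9)*(4*y)))): ((((x*9)*5)+((x*9)*(4*y)))+(z*x)) -> (((x*9)*(5+(4*y)))+(z*x))
Apply DISTRIBUTE at L (target: ((x*9)*(5+(4*y)))): (((x*9)*(5+(4*y)))+(z*x)) -> ((((x*9)*5)+((x*9)*(4*y)))+(z*x))
Apply FACTOR at L (target: (((x*9)*5)+((x*9)*(4*y)))): ((((x*9)*5)+((x*9)*(4*y)))+(z*x)) -> (((x*9)*(5+(4*y)))+(z*x))
Apply DISTRIBUTE at L (target: ((x*9)*(5+(4*y)))): (((x*9)*(5+(4*y)))+(z*x)) -> ((((x*9)*5)+((x*9)*(4*y)))+(z*x))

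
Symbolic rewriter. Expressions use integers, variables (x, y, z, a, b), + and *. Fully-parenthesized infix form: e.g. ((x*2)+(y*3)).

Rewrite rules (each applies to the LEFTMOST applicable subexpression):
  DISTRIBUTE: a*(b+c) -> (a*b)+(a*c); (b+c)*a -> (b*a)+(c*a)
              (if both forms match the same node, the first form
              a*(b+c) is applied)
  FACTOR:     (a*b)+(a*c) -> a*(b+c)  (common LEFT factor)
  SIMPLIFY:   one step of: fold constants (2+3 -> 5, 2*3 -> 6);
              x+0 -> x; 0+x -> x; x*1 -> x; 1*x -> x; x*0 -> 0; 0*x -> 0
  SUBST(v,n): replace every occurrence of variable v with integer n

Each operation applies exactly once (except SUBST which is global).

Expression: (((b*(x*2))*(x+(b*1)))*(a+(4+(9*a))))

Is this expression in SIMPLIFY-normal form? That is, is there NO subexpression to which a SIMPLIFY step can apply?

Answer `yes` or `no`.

Answer: no

Derivation:
Expression: (((b*(x*2))*(x+(b*1)))*(a+(4+(9*a))))
Scanning for simplifiable subexpressions (pre-order)...
  at root: (((b*(x*2))*(x+(b*1)))*(a+(4+(9*a)))) (not simplifiable)
  at L: ((b*(x*2))*(x+(b*1))) (not simplifiable)
  at LL: (b*(x*2)) (not simplifiable)
  at LLR: (x*2) (not simplifiable)
  at LR: (x+(b*1)) (not simplifiable)
  at LRR: (b*1) (SIMPLIFIABLE)
  at R: (a+(4+(9*a))) (not simplifiable)
  at RR: (4+(9*a)) (not simplifiable)
  at RRR: (9*a) (not simplifiable)
Found simplifiable subexpr at path LRR: (b*1)
One SIMPLIFY step would give: (((b*(x*2))*(x+b))*(a+(4+(9*a))))
-> NOT in normal form.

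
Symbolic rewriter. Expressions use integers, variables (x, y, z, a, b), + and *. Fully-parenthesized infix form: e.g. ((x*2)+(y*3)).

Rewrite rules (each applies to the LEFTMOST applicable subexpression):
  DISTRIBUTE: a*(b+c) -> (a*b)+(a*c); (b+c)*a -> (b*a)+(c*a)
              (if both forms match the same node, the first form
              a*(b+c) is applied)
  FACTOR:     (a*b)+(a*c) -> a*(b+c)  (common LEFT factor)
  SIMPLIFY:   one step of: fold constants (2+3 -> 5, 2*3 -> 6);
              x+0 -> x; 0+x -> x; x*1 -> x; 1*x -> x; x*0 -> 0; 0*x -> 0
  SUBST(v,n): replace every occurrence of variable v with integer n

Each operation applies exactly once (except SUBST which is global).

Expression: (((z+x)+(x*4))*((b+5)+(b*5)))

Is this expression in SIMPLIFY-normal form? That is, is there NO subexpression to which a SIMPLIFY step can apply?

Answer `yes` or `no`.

Answer: yes

Derivation:
Expression: (((z+x)+(x*4))*((b+5)+(b*5)))
Scanning for simplifiable subexpressions (pre-order)...
  at root: (((z+x)+(x*4))*((b+5)+(b*5))) (not simplifiable)
  at L: ((z+x)+(x*4)) (not simplifiable)
  at LL: (z+x) (not simplifiable)
  at LR: (x*4) (not simplifiable)
  at R: ((b+5)+(b*5)) (not simplifiable)
  at RL: (b+5) (not simplifiable)
  at RR: (b*5) (not simplifiable)
Result: no simplifiable subexpression found -> normal form.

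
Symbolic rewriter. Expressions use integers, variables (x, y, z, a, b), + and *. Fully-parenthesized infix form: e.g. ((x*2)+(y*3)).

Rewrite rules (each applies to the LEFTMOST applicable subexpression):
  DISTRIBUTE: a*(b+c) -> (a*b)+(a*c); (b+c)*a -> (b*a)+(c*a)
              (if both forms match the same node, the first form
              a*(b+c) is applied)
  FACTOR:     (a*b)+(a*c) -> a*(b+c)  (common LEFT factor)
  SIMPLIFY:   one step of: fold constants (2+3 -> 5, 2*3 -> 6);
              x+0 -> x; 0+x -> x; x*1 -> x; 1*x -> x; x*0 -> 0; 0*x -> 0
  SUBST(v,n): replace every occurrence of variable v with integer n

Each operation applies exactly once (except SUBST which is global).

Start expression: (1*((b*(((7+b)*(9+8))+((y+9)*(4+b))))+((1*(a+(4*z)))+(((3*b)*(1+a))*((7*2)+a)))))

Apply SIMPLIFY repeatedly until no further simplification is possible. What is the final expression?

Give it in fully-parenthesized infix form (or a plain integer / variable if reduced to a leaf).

Answer: ((b*(((7+b)*17)+((y+9)*(4+b))))+((a+(4*z))+(((3*b)*(1+a))*(14+a))))

Derivation:
Start: (1*((b*(((7+b)*(9+8))+((y+9)*(4+b))))+((1*(a+(4*z)))+(((3*b)*(1+a))*((7*2)+a)))))
Step 1: at root: (1*((b*(((7+b)*(9+8))+((y+9)*(4+b))))+((1*(a+(4*z)))+(((3*b)*(1+a))*((7*2)+a))))) -> ((b*(((7+b)*(9+8))+((y+9)*(4+b))))+((1*(a+(4*z)))+(((3*b)*(1+a))*((7*2)+a)))); overall: (1*((b*(((7+b)*(9+8))+((y+9)*(4+b))))+((1*(a+(4*z)))+(((3*b)*(1+a))*((7*2)+a))))) -> ((b*(((7+b)*(9+8))+((y+9)*(4+b))))+((1*(a+(4*z)))+(((3*b)*(1+a))*((7*2)+a))))
Step 2: at LRLR: (9+8) -> 17; overall: ((b*(((7+b)*(9+8))+((y+9)*(4+b))))+((1*(a+(4*z)))+(((3*b)*(1+a))*((7*2)+a)))) -> ((b*(((7+b)*17)+((y+9)*(4+b))))+((1*(a+(4*z)))+(((3*b)*(1+a))*((7*2)+a))))
Step 3: at RL: (1*(a+(4*z))) -> (a+(4*z)); overall: ((b*(((7+b)*17)+((y+9)*(4+b))))+((1*(a+(4*z)))+(((3*b)*(1+a))*((7*2)+a)))) -> ((b*(((7+b)*17)+((y+9)*(4+b))))+((a+(4*z))+(((3*b)*(1+a))*((7*2)+a))))
Step 4: at RRRL: (7*2) -> 14; overall: ((b*(((7+b)*17)+((y+9)*(4+b))))+((a+(4*z))+(((3*b)*(1+a))*((7*2)+a)))) -> ((b*(((7+b)*17)+((y+9)*(4+b))))+((a+(4*z))+(((3*b)*(1+a))*(14+a))))
Fixed point: ((b*(((7+b)*17)+((y+9)*(4+b))))+((a+(4*z))+(((3*b)*(1+a))*(14+a))))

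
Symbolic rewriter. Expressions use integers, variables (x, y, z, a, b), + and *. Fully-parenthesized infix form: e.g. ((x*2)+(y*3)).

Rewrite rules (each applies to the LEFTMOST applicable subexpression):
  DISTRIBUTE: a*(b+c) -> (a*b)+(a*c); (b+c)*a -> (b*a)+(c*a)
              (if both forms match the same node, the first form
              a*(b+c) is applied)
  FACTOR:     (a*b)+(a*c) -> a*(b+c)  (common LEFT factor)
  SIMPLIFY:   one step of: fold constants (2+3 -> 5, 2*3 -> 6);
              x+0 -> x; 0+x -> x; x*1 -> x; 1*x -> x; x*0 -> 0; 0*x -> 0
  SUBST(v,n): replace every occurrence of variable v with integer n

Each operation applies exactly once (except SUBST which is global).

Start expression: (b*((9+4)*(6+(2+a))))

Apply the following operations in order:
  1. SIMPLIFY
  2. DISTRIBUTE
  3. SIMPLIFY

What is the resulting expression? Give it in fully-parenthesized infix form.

Answer: (b*(78+(13*(2+a))))

Derivation:
Start: (b*((9+4)*(6+(2+a))))
Apply SIMPLIFY at RL (target: (9+4)): (b*((9+4)*(6+(2+a)))) -> (b*(13*(6+(2+a))))
Apply DISTRIBUTE at R (target: (13*(6+(2+a)))): (b*(13*(6+(2+a)))) -> (b*((13*6)+(13*(2+a))))
Apply SIMPLIFY at RL (target: (13*6)): (b*((13*6)+(13*(2+a)))) -> (b*(78+(13*(2+a))))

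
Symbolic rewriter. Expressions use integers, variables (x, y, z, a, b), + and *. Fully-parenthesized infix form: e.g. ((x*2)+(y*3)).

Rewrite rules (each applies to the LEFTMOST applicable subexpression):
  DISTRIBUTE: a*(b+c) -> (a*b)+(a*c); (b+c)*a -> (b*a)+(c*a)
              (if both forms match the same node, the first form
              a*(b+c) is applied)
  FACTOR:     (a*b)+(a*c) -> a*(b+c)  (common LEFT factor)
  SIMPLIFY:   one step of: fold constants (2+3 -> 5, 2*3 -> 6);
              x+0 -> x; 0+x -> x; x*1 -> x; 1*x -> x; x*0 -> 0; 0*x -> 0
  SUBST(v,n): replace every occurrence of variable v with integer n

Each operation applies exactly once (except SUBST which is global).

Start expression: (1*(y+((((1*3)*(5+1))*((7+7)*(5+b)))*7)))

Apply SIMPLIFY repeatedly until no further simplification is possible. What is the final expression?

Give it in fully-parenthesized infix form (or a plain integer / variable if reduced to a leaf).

Start: (1*(y+((((1*3)*(5+1))*((7+7)*(5+b)))*7)))
Step 1: at root: (1*(y+((((1*3)*(5+1))*((7+7)*(5+b)))*7))) -> (y+((((1*3)*(5+1))*((7+7)*(5+b)))*7)); overall: (1*(y+((((1*3)*(5+1))*((7+7)*(5+b)))*7))) -> (y+((((1*3)*(5+1))*((7+7)*(5+b)))*7))
Step 2: at RLLL: (1*3) -> 3; overall: (y+((((1*3)*(5+1))*((7+7)*(5+b)))*7)) -> (y+(((3*(5+1))*((7+7)*(5+b)))*7))
Step 3: at RLLR: (5+1) -> 6; overall: (y+(((3*(5+1))*((7+7)*(5+b)))*7)) -> (y+(((3*6)*((7+7)*(5+b)))*7))
Step 4: at RLL: (3*6) -> 18; overall: (y+(((3*6)*((7+7)*(5+b)))*7)) -> (y+((18*((7+7)*(5+b)))*7))
Step 5: at RLRL: (7+7) -> 14; overall: (y+((18*((7+7)*(5+b)))*7)) -> (y+((18*(14*(5+b)))*7))
Fixed point: (y+((18*(14*(5+b)))*7))

Answer: (y+((18*(14*(5+b)))*7))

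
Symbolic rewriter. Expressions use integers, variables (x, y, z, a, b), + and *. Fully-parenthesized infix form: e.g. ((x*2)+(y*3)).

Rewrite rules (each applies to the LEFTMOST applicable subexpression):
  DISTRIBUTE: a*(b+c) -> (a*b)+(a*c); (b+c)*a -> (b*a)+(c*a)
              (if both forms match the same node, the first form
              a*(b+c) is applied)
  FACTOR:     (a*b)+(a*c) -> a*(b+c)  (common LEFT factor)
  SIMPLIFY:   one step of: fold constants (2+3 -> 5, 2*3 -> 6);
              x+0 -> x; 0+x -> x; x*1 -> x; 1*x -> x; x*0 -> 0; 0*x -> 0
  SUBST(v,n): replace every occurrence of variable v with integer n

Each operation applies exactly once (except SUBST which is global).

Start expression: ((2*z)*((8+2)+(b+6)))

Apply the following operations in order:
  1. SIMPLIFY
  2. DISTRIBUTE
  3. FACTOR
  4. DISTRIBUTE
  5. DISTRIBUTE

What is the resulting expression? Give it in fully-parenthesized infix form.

Answer: (((2*z)*10)+(((2*z)*b)+((2*z)*6)))

Derivation:
Start: ((2*z)*((8+2)+(b+6)))
Apply SIMPLIFY at RL (target: (8+2)): ((2*z)*((8+2)+(b+6))) -> ((2*z)*(10+(b+6)))
Apply DISTRIBUTE at root (target: ((2*z)*(10+(b+6)))): ((2*z)*(10+(b+6))) -> (((2*z)*10)+((2*z)*(b+6)))
Apply FACTOR at root (target: (((2*z)*10)+((2*z)*(b+6)))): (((2*z)*10)+((2*z)*(b+6))) -> ((2*z)*(10+(b+6)))
Apply DISTRIBUTE at root (target: ((2*z)*(10+(b+6)))): ((2*z)*(10+(b+6))) -> (((2*z)*10)+((2*z)*(b+6)))
Apply DISTRIBUTE at R (target: ((2*z)*(b+6))): (((2*z)*10)+((2*z)*(b+6))) -> (((2*z)*10)+(((2*z)*b)+((2*z)*6)))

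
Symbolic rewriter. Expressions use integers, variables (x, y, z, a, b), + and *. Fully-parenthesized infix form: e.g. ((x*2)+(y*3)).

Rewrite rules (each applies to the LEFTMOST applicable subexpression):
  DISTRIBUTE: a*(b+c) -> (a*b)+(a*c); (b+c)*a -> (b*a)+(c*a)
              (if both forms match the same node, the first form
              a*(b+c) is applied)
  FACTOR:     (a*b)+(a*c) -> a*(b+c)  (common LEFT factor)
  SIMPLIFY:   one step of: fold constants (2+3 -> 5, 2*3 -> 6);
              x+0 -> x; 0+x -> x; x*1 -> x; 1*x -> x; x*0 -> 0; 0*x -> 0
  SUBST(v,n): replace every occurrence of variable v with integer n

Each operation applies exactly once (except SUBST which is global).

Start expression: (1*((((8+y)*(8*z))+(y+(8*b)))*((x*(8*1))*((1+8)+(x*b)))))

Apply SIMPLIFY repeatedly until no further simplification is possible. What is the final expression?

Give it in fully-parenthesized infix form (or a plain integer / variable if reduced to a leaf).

Answer: ((((8+y)*(8*z))+(y+(8*b)))*((x*8)*(9+(x*b))))

Derivation:
Start: (1*((((8+y)*(8*z))+(y+(8*b)))*((x*(8*1))*((1+8)+(x*b)))))
Step 1: at root: (1*((((8+y)*(8*z))+(y+(8*b)))*((x*(8*1))*((1+8)+(x*b))))) -> ((((8+y)*(8*z))+(y+(8*b)))*((x*(8*1))*((1+8)+(x*b)))); overall: (1*((((8+y)*(8*z))+(y+(8*b)))*((x*(8*1))*((1+8)+(x*b))))) -> ((((8+y)*(8*z))+(y+(8*b)))*((x*(8*1))*((1+8)+(x*b))))
Step 2: at RLR: (8*1) -> 8; overall: ((((8+y)*(8*z))+(y+(8*b)))*((x*(8*1))*((1+8)+(x*b)))) -> ((((8+y)*(8*z))+(y+(8*b)))*((x*8)*((1+8)+(x*b))))
Step 3: at RRL: (1+8) -> 9; overall: ((((8+y)*(8*z))+(y+(8*b)))*((x*8)*((1+8)+(x*b)))) -> ((((8+y)*(8*z))+(y+(8*b)))*((x*8)*(9+(x*b))))
Fixed point: ((((8+y)*(8*z))+(y+(8*b)))*((x*8)*(9+(x*b))))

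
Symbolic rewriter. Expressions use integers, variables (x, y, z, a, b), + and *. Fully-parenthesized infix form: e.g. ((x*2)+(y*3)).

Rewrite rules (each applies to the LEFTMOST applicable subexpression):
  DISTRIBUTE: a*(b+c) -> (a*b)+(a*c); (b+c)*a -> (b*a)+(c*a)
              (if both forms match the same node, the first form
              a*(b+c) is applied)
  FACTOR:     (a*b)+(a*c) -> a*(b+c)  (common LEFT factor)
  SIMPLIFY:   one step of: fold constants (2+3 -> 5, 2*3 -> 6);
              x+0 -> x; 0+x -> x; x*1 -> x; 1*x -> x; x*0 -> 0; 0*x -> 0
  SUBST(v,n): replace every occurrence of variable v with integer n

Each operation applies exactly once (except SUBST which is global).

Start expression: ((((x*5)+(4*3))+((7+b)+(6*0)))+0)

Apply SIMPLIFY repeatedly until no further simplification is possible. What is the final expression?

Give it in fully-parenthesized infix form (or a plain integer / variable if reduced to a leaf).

Start: ((((x*5)+(4*3))+((7+b)+(6*0)))+0)
Step 1: at root: ((((x*5)+(4*3))+((7+b)+(6*0)))+0) -> (((x*5)+(4*3))+((7+b)+(6*0))); overall: ((((x*5)+(4*3))+((7+b)+(6*0)))+0) -> (((x*5)+(4*3))+((7+b)+(6*0)))
Step 2: at LR: (4*3) -> 12; overall: (((x*5)+(4*3))+((7+b)+(6*0))) -> (((x*5)+12)+((7+b)+(6*0)))
Step 3: at RR: (6*0) -> 0; overall: (((x*5)+12)+((7+b)+(6*0))) -> (((x*5)+12)+((7+b)+0))
Step 4: at R: ((7+b)+0) -> (7+b); overall: (((x*5)+12)+((7+b)+0)) -> (((x*5)+12)+(7+b))
Fixed point: (((x*5)+12)+(7+b))

Answer: (((x*5)+12)+(7+b))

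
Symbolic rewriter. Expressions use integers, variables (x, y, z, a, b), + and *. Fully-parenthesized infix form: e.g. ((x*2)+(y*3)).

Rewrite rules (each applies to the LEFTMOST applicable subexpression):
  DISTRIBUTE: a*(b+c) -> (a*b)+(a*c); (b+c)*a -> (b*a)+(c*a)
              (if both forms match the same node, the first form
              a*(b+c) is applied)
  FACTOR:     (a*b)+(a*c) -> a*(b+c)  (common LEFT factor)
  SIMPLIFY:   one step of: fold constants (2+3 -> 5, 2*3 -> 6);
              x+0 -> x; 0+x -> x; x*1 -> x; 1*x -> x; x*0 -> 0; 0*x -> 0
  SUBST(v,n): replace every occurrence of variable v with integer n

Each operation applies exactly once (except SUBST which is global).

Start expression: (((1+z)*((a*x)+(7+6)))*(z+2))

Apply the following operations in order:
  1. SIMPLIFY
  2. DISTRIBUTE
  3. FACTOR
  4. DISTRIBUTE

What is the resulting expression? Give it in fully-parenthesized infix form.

Start: (((1+z)*((a*x)+(7+6)))*(z+2))
Apply SIMPLIFY at LRR (target: (7+6)): (((1+z)*((a*x)+(7+6)))*(z+2)) -> (((1+z)*((a*x)+13))*(z+2))
Apply DISTRIBUTE at root (target: (((1+z)*((a*x)+13))*(z+2))): (((1+z)*((a*x)+13))*(z+2)) -> ((((1+z)*((a*x)+13))*z)+(((1+z)*((a*x)+13))*2))
Apply FACTOR at root (target: ((((1+z)*((a*x)+13))*z)+(((1+z)*((a*x)+13))*2))): ((((1+z)*((a*x)+13))*z)+(((1+z)*((a*x)+13))*2)) -> (((1+z)*((a*x)+13))*(z+2))
Apply DISTRIBUTE at root (target: (((1+z)*((a*x)+13))*(z+2))): (((1+z)*((a*x)+13))*(z+2)) -> ((((1+z)*((a*x)+13))*z)+(((1+z)*((a*x)+13))*2))

Answer: ((((1+z)*((a*x)+13))*z)+(((1+z)*((a*x)+13))*2))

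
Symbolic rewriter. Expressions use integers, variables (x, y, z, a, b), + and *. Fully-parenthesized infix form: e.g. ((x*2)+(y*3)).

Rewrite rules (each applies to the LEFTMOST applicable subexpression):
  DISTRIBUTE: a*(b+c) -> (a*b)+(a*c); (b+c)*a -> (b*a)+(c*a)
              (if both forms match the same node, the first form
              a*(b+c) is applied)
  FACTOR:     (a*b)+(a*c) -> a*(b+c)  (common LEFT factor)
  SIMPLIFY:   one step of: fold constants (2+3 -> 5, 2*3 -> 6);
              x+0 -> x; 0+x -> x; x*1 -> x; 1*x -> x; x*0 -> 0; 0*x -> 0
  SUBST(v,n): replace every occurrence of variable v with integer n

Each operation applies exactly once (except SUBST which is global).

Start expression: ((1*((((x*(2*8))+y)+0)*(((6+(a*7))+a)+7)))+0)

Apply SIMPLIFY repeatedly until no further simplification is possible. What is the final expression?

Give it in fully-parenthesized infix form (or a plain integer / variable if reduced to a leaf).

Answer: (((x*16)+y)*(((6+(a*7))+a)+7))

Derivation:
Start: ((1*((((x*(2*8))+y)+0)*(((6+(a*7))+a)+7)))+0)
Step 1: at root: ((1*((((x*(2*8))+y)+0)*(((6+(a*7))+a)+7)))+0) -> (1*((((x*(2*8))+y)+0)*(((6+(a*7))+a)+7))); overall: ((1*((((x*(2*8))+y)+0)*(((6+(a*7))+a)+7)))+0) -> (1*((((x*(2*8))+y)+0)*(((6+(a*7))+a)+7)))
Step 2: at root: (1*((((x*(2*8))+y)+0)*(((6+(a*7))+a)+7))) -> ((((x*(2*8))+y)+0)*(((6+(a*7))+a)+7)); overall: (1*((((x*(2*8))+y)+0)*(((6+(a*7))+a)+7))) -> ((((x*(2*8))+y)+0)*(((6+(a*7))+a)+7))
Step 3: at L: (((x*(2*8))+y)+0) -> ((x*(2*8))+y); overall: ((((x*(2*8))+y)+0)*(((6+(a*7))+a)+7)) -> (((x*(2*8))+y)*(((6+(a*7))+a)+7))
Step 4: at LLR: (2*8) -> 16; overall: (((x*(2*8))+y)*(((6+(a*7))+a)+7)) -> (((x*16)+y)*(((6+(a*7))+a)+7))
Fixed point: (((x*16)+y)*(((6+(a*7))+a)+7))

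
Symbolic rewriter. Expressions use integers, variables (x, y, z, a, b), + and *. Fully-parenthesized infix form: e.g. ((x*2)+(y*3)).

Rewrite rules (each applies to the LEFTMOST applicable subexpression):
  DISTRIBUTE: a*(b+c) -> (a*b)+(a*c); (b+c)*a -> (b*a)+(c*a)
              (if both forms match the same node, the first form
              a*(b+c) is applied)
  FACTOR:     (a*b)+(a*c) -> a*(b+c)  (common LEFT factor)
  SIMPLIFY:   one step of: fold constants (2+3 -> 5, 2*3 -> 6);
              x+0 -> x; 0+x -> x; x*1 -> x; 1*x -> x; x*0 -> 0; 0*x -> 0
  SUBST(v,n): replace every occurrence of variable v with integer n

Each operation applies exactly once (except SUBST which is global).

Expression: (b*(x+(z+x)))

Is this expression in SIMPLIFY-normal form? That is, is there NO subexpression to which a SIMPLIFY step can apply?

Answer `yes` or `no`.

Answer: yes

Derivation:
Expression: (b*(x+(z+x)))
Scanning for simplifiable subexpressions (pre-order)...
  at root: (b*(x+(z+x))) (not simplifiable)
  at R: (x+(z+x)) (not simplifiable)
  at RR: (z+x) (not simplifiable)
Result: no simplifiable subexpression found -> normal form.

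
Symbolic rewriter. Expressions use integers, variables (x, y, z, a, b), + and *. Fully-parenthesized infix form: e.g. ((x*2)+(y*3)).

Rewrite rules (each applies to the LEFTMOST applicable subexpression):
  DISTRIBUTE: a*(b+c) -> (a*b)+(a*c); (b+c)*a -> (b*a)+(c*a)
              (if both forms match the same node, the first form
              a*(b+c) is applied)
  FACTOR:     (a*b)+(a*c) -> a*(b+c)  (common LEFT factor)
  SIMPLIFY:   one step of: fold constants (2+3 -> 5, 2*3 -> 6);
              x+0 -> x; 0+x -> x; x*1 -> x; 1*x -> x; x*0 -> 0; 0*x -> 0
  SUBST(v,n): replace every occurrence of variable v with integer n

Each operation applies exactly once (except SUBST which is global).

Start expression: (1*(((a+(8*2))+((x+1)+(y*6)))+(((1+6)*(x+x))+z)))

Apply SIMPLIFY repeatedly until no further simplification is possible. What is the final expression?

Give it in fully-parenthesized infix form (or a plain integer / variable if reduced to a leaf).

Answer: (((a+16)+((x+1)+(y*6)))+((7*(x+x))+z))

Derivation:
Start: (1*(((a+(8*2))+((x+1)+(y*6)))+(((1+6)*(x+x))+z)))
Step 1: at root: (1*(((a+(8*2))+((x+1)+(y*6)))+(((1+6)*(x+x))+z))) -> (((a+(8*2))+((x+1)+(y*6)))+(((1+6)*(x+x))+z)); overall: (1*(((a+(8*2))+((x+1)+(y*6)))+(((1+6)*(x+x))+z))) -> (((a+(8*2))+((x+1)+(y*6)))+(((1+6)*(x+x))+z))
Step 2: at LLR: (8*2) -> 16; overall: (((a+(8*2))+((x+1)+(y*6)))+(((1+6)*(x+x))+z)) -> (((a+16)+((x+1)+(y*6)))+(((1+6)*(x+x))+z))
Step 3: at RLL: (1+6) -> 7; overall: (((a+16)+((x+1)+(y*6)))+(((1+6)*(x+x))+z)) -> (((a+16)+((x+1)+(y*6)))+((7*(x+x))+z))
Fixed point: (((a+16)+((x+1)+(y*6)))+((7*(x+x))+z))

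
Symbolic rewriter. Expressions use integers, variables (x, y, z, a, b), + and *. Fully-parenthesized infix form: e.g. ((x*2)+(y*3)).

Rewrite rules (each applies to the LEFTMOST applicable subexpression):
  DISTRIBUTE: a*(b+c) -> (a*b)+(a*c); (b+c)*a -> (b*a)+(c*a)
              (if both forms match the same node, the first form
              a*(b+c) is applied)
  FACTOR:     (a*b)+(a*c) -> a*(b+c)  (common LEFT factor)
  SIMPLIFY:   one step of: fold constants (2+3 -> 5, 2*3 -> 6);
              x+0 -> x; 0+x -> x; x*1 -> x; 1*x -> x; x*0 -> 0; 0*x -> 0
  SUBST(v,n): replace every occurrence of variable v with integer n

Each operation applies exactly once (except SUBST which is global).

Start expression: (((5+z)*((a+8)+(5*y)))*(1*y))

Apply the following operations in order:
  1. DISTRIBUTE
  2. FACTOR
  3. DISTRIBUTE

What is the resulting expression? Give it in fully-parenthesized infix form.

Answer: ((((5+z)*(a+8))+((5+z)*(5*y)))*(1*y))

Derivation:
Start: (((5+z)*((a+8)+(5*y)))*(1*y))
Apply DISTRIBUTE at L (target: ((5+z)*((a+8)+(5*y)))): (((5+z)*((a+8)+(5*y)))*(1*y)) -> ((((5+z)*(a+8))+((5+z)*(5*y)))*(1*y))
Apply FACTOR at L (target: (((5+z)*(a+8))+((5+z)*(5*y)))): ((((5+z)*(a+8))+((5+z)*(5*y)))*(1*y)) -> (((5+z)*((a+8)+(5*y)))*(1*y))
Apply DISTRIBUTE at L (target: ((5+z)*((a+8)+(5*y)))): (((5+z)*((a+8)+(5*y)))*(1*y)) -> ((((5+z)*(a+8))+((5+z)*(5*y)))*(1*y))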